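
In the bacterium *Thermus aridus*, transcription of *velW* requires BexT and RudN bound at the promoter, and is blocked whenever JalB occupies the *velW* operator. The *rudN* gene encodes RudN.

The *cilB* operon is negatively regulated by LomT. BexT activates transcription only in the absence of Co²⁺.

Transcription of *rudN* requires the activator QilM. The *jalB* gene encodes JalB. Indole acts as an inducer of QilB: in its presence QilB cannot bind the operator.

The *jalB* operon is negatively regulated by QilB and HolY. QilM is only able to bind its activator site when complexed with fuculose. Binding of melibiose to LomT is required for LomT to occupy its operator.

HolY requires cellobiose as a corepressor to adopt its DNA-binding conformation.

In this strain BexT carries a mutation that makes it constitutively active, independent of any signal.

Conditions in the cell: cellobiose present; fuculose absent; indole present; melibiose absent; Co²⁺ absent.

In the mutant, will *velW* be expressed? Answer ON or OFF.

BexT is constitutively active in this strain.
Indole is present, so QilB is inactive.
Cellobiose is present, so HolY is active.
With repressor HolY bound, *jalB* is not transcribed.
So JalB is not produced.
Fuculose is absent, so QilM is inactive.
Required activator QilM is absent, so *rudN* is not transcribed.
So RudN is not produced.
Required activator RudN is absent, so *velW* is not transcribed.

OFF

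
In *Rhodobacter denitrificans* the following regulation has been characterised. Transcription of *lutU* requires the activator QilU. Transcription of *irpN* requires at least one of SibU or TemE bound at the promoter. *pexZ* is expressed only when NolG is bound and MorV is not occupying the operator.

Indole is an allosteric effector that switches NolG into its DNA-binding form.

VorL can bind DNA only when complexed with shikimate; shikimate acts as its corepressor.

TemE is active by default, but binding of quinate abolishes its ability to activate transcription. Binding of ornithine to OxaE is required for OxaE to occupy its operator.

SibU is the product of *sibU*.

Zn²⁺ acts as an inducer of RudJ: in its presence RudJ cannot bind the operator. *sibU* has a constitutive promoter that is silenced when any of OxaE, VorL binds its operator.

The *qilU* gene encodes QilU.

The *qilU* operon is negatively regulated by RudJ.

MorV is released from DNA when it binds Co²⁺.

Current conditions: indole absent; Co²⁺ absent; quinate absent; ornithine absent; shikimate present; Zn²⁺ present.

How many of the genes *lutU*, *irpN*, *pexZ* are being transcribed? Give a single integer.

2

Zn²⁺ is present, so RudJ is inactive.
With no repressor bound, *qilU* is transcribed.
So QilU is produced and active.
No repressor is bound and QilU is active, so *lutU* is transcribed.
→ *lutU* is ON.
Ornithine is absent, so OxaE is inactive.
Shikimate is present, so VorL is active.
With repressor VorL bound, *sibU* is not transcribed.
So SibU is not produced.
Quinate is absent, so TemE is active.
Activator TemE is present, so *irpN* is transcribed.
→ *irpN* is ON.
Indole is absent, so NolG is inactive.
Co²⁺ is absent, so MorV is active.
With repressor MorV bound, *pexZ* is not transcribed.
→ *pexZ* is OFF.
2 of the 3 genes are transcribed.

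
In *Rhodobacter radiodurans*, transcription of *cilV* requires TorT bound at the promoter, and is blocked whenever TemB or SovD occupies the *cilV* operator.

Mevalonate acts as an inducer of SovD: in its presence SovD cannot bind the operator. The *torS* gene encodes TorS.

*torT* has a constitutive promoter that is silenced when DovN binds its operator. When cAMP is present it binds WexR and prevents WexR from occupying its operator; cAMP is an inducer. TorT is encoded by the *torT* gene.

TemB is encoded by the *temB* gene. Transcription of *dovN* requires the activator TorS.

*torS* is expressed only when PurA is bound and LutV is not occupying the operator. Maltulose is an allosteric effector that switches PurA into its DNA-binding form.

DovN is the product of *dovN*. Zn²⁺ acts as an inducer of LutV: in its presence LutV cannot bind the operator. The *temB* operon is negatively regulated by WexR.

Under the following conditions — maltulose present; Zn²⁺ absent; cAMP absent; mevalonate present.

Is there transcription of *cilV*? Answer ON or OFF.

ON

Zn²⁺ is absent, so LutV is active.
Maltulose is present, so PurA is active.
With repressor LutV bound, *torS* is not transcribed.
So TorS is not produced.
Required activator TorS is absent, so *dovN* is not transcribed.
So DovN is not produced.
With no repressor bound, *torT* is transcribed.
So TorT is produced and active.
cAMP is absent, so WexR is active.
With repressor WexR bound, *temB* is not transcribed.
So TemB is not produced.
Mevalonate is present, so SovD is inactive.
No repressor is bound and TorT is active, so *cilV* is transcribed.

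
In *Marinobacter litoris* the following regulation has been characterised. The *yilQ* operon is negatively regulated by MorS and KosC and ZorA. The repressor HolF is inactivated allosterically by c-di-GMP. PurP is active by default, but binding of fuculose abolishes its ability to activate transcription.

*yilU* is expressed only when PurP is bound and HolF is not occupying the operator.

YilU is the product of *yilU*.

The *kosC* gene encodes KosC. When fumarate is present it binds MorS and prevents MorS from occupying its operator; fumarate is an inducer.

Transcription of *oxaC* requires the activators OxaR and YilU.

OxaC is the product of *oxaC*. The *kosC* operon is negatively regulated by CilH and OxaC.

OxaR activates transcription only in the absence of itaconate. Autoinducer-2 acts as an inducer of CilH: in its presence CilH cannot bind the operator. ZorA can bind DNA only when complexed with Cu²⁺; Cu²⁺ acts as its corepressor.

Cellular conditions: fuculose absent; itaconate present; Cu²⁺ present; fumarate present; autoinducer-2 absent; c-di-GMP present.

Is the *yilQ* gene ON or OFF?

OFF

Fumarate is present, so MorS is inactive.
Autoinducer-2 is absent, so CilH is active.
Itaconate is present, so OxaR is inactive.
Fuculose is absent, so PurP is active.
c-di-GMP is present, so HolF is inactive.
No repressor is bound and PurP is active, so *yilU* is transcribed.
So YilU is produced and active.
Required activator OxaR is absent, so *oxaC* is not transcribed.
So OxaC is not produced.
With repressor CilH bound, *kosC* is not transcribed.
So KosC is not produced.
Cu²⁺ is present, so ZorA is active.
With repressor ZorA bound, *yilQ* is not transcribed.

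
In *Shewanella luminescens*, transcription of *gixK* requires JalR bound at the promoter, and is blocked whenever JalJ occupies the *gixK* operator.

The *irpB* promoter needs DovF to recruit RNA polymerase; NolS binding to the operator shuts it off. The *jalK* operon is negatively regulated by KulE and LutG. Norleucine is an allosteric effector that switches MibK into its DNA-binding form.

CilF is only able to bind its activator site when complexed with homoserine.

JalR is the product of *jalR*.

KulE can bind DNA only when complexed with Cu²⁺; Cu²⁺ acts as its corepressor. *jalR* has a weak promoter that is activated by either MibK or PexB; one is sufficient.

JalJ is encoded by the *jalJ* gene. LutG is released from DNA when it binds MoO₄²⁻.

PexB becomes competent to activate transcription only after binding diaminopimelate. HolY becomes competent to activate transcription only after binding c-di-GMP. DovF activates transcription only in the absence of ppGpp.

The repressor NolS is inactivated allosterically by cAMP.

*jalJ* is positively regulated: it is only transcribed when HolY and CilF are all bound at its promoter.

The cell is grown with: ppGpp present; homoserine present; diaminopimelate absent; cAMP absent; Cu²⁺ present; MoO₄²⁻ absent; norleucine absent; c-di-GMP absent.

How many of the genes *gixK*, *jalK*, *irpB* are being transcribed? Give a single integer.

0

c-di-GMP is absent, so HolY is inactive.
Homoserine is present, so CilF is active.
Required activator HolY is absent, so *jalJ* is not transcribed.
So JalJ is not produced.
Norleucine is absent, so MibK is inactive.
Diaminopimelate is absent, so PexB is inactive.
No activator is available at the *jalR* promoter, so *jalR* is not transcribed.
So JalR is not produced.
Required activator JalR is absent, so *gixK* is not transcribed.
→ *gixK* is OFF.
Cu²⁺ is present, so KulE is active.
MoO₄²⁻ is absent, so LutG is active.
With repressor KulE bound, *jalK* is not transcribed.
→ *jalK* is OFF.
ppGpp is present, so DovF is inactive.
cAMP is absent, so NolS is active.
With repressor NolS bound, *irpB* is not transcribed.
→ *irpB* is OFF.
0 of the 3 genes are transcribed.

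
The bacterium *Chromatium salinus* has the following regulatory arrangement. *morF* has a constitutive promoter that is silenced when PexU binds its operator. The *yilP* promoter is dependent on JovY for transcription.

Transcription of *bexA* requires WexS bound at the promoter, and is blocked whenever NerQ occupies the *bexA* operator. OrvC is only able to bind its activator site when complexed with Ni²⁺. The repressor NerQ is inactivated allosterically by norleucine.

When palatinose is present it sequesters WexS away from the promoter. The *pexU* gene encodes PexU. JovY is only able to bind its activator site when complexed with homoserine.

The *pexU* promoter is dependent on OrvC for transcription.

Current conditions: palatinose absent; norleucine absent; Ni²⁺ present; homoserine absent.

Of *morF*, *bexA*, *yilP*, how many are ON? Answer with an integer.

0

Ni²⁺ is present, so OrvC is active.
No repressor is bound and OrvC is active, so *pexU* is transcribed.
So PexU is produced and active.
With repressor PexU bound, *morF* is not transcribed.
→ *morF* is OFF.
Palatinose is absent, so WexS is active.
Norleucine is absent, so NerQ is active.
With repressor NerQ bound, *bexA* is not transcribed.
→ *bexA* is OFF.
Homoserine is absent, so JovY is inactive.
Required activator JovY is absent, so *yilP* is not transcribed.
→ *yilP* is OFF.
0 of the 3 genes are transcribed.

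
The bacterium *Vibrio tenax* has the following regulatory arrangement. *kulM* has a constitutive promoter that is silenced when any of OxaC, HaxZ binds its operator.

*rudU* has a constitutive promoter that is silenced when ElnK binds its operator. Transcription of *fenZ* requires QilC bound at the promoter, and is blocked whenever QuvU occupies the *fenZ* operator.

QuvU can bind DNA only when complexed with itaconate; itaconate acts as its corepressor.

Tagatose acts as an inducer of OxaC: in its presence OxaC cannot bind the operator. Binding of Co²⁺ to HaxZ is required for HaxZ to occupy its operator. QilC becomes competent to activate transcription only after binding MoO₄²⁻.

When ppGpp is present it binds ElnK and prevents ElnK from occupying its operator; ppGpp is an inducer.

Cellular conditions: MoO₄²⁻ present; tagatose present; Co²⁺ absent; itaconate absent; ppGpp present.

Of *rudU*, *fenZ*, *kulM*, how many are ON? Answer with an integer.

ppGpp is present, so ElnK is inactive.
With no repressor bound, *rudU* is transcribed.
→ *rudU* is ON.
MoO₄²⁻ is present, so QilC is active.
Itaconate is absent, so QuvU is inactive.
No repressor is bound and QilC is active, so *fenZ* is transcribed.
→ *fenZ* is ON.
Tagatose is present, so OxaC is inactive.
Co²⁺ is absent, so HaxZ is inactive.
With no repressor bound, *kulM* is transcribed.
→ *kulM* is ON.
3 of the 3 genes are transcribed.

3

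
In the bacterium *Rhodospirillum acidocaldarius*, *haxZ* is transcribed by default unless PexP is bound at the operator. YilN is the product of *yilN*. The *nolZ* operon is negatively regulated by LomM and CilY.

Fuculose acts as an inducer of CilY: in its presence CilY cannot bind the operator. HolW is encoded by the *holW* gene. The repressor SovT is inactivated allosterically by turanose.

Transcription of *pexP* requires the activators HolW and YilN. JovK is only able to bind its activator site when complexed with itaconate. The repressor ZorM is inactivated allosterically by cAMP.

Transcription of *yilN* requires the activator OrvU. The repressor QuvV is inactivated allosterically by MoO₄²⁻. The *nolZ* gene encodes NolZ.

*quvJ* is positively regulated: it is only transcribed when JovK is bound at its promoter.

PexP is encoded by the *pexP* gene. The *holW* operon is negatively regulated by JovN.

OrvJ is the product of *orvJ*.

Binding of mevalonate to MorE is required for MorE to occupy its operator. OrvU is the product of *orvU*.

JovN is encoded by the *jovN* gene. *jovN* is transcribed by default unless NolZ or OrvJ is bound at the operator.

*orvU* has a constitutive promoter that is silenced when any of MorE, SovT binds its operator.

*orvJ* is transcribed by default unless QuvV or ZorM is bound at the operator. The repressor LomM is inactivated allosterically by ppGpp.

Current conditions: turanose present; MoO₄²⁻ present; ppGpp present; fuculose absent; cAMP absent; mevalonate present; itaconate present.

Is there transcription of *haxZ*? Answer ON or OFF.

ON

ppGpp is present, so LomM is inactive.
Fuculose is absent, so CilY is active.
With repressor CilY bound, *nolZ* is not transcribed.
So NolZ is not produced.
MoO₄²⁻ is present, so QuvV is inactive.
cAMP is absent, so ZorM is active.
With repressor ZorM bound, *orvJ* is not transcribed.
So OrvJ is not produced.
With no repressor bound, *jovN* is transcribed.
So JovN is produced and active.
With repressor JovN bound, *holW* is not transcribed.
So HolW is not produced.
Mevalonate is present, so MorE is active.
Turanose is present, so SovT is inactive.
With repressor MorE bound, *orvU* is not transcribed.
So OrvU is not produced.
Required activator OrvU is absent, so *yilN* is not transcribed.
So YilN is not produced.
Required activator HolW is absent, so *pexP* is not transcribed.
So PexP is not produced.
With no repressor bound, *haxZ* is transcribed.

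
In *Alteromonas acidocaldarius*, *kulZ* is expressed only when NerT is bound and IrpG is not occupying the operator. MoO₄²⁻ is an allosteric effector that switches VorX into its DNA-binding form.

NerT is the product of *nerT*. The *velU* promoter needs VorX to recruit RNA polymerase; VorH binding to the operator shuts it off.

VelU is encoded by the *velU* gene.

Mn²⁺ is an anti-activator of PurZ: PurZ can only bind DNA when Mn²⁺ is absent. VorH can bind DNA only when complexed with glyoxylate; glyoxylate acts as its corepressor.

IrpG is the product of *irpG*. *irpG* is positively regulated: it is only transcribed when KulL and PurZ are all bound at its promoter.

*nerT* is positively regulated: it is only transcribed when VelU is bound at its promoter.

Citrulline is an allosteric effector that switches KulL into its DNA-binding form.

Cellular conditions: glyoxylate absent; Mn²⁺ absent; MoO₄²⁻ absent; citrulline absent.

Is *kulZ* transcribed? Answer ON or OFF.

Citrulline is absent, so KulL is inactive.
Mn²⁺ is absent, so PurZ is active.
Required activator KulL is absent, so *irpG* is not transcribed.
So IrpG is not produced.
MoO₄²⁻ is absent, so VorX is inactive.
Glyoxylate is absent, so VorH is inactive.
Required activator VorX is absent, so *velU* is not transcribed.
So VelU is not produced.
Required activator VelU is absent, so *nerT* is not transcribed.
So NerT is not produced.
Required activator NerT is absent, so *kulZ* is not transcribed.

OFF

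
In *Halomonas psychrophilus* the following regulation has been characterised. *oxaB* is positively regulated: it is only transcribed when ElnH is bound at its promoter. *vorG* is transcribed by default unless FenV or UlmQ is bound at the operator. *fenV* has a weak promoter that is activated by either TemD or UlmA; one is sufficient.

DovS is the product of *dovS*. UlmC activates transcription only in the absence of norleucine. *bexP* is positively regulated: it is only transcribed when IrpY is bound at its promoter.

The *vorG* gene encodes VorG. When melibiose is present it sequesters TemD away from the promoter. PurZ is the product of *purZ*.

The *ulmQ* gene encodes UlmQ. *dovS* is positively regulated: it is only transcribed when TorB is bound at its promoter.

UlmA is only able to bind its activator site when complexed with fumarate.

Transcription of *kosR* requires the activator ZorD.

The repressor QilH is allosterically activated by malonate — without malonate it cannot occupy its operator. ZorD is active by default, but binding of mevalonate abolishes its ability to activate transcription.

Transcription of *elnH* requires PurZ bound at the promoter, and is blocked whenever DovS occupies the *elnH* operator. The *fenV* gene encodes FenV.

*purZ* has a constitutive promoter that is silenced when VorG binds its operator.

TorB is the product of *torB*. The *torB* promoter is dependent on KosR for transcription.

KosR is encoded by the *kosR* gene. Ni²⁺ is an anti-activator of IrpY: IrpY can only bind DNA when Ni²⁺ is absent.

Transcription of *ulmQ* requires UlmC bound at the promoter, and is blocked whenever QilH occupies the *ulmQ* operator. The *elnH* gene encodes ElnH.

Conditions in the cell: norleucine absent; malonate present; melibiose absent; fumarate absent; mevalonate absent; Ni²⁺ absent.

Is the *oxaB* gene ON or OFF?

OFF

Mevalonate is absent, so ZorD is active.
No repressor is bound and ZorD is active, so *kosR* is transcribed.
So KosR is produced and active.
No repressor is bound and KosR is active, so *torB* is transcribed.
So TorB is produced and active.
No repressor is bound and TorB is active, so *dovS* is transcribed.
So DovS is produced and active.
Melibiose is absent, so TemD is active.
Fumarate is absent, so UlmA is inactive.
Activator TemD is present, so *fenV* is transcribed.
So FenV is produced and active.
Norleucine is absent, so UlmC is active.
Malonate is present, so QilH is active.
With repressor QilH bound, *ulmQ* is not transcribed.
So UlmQ is not produced.
With repressor FenV bound, *vorG* is not transcribed.
So VorG is not produced.
With no repressor bound, *purZ* is transcribed.
So PurZ is produced and active.
With repressor DovS bound, *elnH* is not transcribed.
So ElnH is not produced.
Required activator ElnH is absent, so *oxaB* is not transcribed.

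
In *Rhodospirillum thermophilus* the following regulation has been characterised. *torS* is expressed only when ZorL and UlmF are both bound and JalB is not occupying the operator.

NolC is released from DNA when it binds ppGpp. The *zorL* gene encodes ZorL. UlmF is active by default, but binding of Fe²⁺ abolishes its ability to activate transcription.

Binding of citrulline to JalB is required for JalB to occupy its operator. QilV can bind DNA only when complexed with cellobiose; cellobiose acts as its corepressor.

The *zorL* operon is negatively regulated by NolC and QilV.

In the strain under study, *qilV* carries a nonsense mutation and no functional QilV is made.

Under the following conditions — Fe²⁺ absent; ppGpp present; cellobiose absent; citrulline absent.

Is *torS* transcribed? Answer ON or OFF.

ppGpp is present, so NolC is inactive.
QilV is non-functional in this strain, so it has no effect.
With no repressor bound, *zorL* is transcribed.
So ZorL is produced and active.
Fe²⁺ is absent, so UlmF is active.
Citrulline is absent, so JalB is inactive.
No repressor is bound and ZorL and UlmF are active, so *torS* is transcribed.

ON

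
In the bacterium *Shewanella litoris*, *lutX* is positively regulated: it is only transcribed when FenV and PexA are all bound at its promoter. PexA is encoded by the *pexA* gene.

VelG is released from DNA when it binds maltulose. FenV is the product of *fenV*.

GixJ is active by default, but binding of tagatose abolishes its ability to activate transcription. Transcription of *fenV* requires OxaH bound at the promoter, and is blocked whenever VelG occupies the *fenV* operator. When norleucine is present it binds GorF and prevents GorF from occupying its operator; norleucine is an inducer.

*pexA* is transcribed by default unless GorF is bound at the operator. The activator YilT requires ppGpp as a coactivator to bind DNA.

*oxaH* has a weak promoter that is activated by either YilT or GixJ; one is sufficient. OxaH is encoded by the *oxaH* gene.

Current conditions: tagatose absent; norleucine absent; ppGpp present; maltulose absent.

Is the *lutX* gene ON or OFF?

ppGpp is present, so YilT is active.
Tagatose is absent, so GixJ is active.
Activator YilT is present, so *oxaH* is transcribed.
So OxaH is produced and active.
Maltulose is absent, so VelG is active.
With repressor VelG bound, *fenV* is not transcribed.
So FenV is not produced.
Norleucine is absent, so GorF is active.
With repressor GorF bound, *pexA* is not transcribed.
So PexA is not produced.
Required activator FenV is absent, so *lutX* is not transcribed.

OFF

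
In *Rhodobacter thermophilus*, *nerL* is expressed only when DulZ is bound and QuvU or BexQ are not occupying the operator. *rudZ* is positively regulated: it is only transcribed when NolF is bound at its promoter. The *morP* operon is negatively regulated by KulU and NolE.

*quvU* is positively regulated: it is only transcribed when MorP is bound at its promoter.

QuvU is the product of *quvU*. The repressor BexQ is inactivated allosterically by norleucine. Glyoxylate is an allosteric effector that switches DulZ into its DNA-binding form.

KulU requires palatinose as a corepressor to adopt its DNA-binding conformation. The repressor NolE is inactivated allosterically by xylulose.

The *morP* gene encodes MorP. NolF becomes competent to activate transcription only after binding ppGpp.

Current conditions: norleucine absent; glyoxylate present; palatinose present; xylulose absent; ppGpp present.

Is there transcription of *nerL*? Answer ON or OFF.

OFF

Palatinose is present, so KulU is active.
Xylulose is absent, so NolE is active.
With repressor KulU bound, *morP* is not transcribed.
So MorP is not produced.
Required activator MorP is absent, so *quvU* is not transcribed.
So QuvU is not produced.
Norleucine is absent, so BexQ is active.
Glyoxylate is present, so DulZ is active.
With repressor BexQ bound, *nerL* is not transcribed.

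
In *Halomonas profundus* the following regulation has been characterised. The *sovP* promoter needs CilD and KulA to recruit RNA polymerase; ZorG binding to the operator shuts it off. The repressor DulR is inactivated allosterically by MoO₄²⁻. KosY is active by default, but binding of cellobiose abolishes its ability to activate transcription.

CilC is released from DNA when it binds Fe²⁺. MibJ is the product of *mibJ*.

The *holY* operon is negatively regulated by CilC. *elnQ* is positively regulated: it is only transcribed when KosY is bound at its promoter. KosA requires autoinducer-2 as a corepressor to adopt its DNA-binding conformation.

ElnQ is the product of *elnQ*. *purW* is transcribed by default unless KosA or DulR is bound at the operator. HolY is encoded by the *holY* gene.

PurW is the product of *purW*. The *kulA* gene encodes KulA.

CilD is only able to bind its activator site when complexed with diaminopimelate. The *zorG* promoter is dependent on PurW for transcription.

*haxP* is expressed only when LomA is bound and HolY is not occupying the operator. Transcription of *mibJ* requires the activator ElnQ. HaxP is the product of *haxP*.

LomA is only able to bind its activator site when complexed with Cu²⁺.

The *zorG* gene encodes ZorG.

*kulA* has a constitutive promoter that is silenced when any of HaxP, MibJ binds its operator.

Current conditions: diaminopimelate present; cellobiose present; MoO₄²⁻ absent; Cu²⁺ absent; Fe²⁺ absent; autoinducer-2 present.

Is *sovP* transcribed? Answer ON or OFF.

Diaminopimelate is present, so CilD is active.
Cu²⁺ is absent, so LomA is inactive.
Fe²⁺ is absent, so CilC is active.
With repressor CilC bound, *holY* is not transcribed.
So HolY is not produced.
Required activator LomA is absent, so *haxP* is not transcribed.
So HaxP is not produced.
Cellobiose is present, so KosY is inactive.
Required activator KosY is absent, so *elnQ* is not transcribed.
So ElnQ is not produced.
Required activator ElnQ is absent, so *mibJ* is not transcribed.
So MibJ is not produced.
With no repressor bound, *kulA* is transcribed.
So KulA is produced and active.
Autoinducer-2 is present, so KosA is active.
MoO₄²⁻ is absent, so DulR is active.
With repressor KosA bound, *purW* is not transcribed.
So PurW is not produced.
Required activator PurW is absent, so *zorG* is not transcribed.
So ZorG is not produced.
No repressor is bound and CilD and KulA are active, so *sovP* is transcribed.

ON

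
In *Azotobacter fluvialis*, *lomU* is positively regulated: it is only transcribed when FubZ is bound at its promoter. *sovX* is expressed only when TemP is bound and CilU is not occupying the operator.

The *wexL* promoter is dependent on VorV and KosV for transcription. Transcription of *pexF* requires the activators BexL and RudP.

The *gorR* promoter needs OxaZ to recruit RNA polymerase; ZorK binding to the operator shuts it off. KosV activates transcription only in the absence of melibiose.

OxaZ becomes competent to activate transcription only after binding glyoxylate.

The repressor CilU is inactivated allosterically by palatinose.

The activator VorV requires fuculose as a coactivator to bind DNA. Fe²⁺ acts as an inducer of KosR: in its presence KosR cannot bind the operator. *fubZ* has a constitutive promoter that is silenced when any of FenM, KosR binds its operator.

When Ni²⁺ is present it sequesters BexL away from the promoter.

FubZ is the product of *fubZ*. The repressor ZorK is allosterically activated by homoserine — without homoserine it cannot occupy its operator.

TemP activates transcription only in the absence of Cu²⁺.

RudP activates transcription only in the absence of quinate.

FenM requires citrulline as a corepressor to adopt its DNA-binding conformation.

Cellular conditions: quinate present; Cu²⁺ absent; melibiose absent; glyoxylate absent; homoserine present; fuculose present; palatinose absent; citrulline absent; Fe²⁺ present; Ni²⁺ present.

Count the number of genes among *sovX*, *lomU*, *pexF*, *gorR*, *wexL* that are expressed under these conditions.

2

Palatinose is absent, so CilU is active.
Cu²⁺ is absent, so TemP is active.
With repressor CilU bound, *sovX* is not transcribed.
→ *sovX* is OFF.
Citrulline is absent, so FenM is inactive.
Fe²⁺ is present, so KosR is inactive.
With no repressor bound, *fubZ* is transcribed.
So FubZ is produced and active.
No repressor is bound and FubZ is active, so *lomU* is transcribed.
→ *lomU* is ON.
Ni²⁺ is present, so BexL is inactive.
Quinate is present, so RudP is inactive.
Required activator BexL is absent, so *pexF* is not transcribed.
→ *pexF* is OFF.
Homoserine is present, so ZorK is active.
Glyoxylate is absent, so OxaZ is inactive.
With repressor ZorK bound, *gorR* is not transcribed.
→ *gorR* is OFF.
Fuculose is present, so VorV is active.
Melibiose is absent, so KosV is active.
No repressor is bound and VorV and KosV are active, so *wexL* is transcribed.
→ *wexL* is ON.
2 of the 5 genes are transcribed.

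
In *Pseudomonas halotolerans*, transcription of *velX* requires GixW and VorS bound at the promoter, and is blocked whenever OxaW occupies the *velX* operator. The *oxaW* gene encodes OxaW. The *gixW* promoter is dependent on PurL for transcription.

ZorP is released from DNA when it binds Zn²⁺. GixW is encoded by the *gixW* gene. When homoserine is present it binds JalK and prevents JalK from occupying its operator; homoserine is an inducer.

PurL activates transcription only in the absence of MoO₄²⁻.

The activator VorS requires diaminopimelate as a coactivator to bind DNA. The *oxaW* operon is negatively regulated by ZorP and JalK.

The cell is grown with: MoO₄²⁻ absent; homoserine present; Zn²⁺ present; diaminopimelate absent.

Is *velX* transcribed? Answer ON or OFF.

OFF

MoO₄²⁻ is absent, so PurL is active.
No repressor is bound and PurL is active, so *gixW* is transcribed.
So GixW is produced and active.
Diaminopimelate is absent, so VorS is inactive.
Zn²⁺ is present, so ZorP is inactive.
Homoserine is present, so JalK is inactive.
With no repressor bound, *oxaW* is transcribed.
So OxaW is produced and active.
With repressor OxaW bound, *velX* is not transcribed.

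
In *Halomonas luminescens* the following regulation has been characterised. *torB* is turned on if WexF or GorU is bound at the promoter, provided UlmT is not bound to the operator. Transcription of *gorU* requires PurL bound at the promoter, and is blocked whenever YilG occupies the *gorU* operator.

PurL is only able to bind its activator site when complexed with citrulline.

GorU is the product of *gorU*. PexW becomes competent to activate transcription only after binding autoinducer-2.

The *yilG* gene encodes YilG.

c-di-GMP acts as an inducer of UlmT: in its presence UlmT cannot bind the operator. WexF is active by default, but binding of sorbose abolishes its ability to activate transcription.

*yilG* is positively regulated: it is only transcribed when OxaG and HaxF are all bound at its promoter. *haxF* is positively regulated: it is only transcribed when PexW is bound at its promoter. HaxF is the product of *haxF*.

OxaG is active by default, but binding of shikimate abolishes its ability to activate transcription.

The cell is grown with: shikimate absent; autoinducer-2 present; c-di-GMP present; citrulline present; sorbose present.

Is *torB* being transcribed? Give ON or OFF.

OFF

c-di-GMP is present, so UlmT is inactive.
Sorbose is present, so WexF is inactive.
Shikimate is absent, so OxaG is active.
Autoinducer-2 is present, so PexW is active.
No repressor is bound and PexW is active, so *haxF* is transcribed.
So HaxF is produced and active.
No repressor is bound and OxaG and HaxF are active, so *yilG* is transcribed.
So YilG is produced and active.
Citrulline is present, so PurL is active.
With repressor YilG bound, *gorU* is not transcribed.
So GorU is not produced.
No activator is available at the *torB* promoter, so *torB* is not transcribed.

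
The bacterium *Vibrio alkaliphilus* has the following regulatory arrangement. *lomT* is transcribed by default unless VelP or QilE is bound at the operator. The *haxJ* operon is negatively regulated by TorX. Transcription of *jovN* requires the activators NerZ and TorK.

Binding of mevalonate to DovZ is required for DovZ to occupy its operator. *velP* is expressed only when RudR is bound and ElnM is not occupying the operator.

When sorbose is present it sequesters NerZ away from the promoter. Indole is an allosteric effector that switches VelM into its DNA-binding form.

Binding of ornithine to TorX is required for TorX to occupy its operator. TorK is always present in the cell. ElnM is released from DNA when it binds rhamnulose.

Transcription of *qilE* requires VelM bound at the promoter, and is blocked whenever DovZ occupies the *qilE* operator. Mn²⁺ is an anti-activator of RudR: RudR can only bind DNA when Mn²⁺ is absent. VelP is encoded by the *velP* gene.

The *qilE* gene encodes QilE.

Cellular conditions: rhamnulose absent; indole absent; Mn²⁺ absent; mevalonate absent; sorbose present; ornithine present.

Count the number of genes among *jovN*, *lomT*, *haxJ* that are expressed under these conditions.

1

Sorbose is present, so NerZ is inactive.
TorK is produced constitutively and is active.
Required activator NerZ is absent, so *jovN* is not transcribed.
→ *jovN* is OFF.
Mn²⁺ is absent, so RudR is active.
Rhamnulose is absent, so ElnM is active.
With repressor ElnM bound, *velP* is not transcribed.
So VelP is not produced.
Mevalonate is absent, so DovZ is inactive.
Indole is absent, so VelM is inactive.
Required activator VelM is absent, so *qilE* is not transcribed.
So QilE is not produced.
With no repressor bound, *lomT* is transcribed.
→ *lomT* is ON.
Ornithine is present, so TorX is active.
With repressor TorX bound, *haxJ* is not transcribed.
→ *haxJ* is OFF.
1 of the 3 genes is transcribed.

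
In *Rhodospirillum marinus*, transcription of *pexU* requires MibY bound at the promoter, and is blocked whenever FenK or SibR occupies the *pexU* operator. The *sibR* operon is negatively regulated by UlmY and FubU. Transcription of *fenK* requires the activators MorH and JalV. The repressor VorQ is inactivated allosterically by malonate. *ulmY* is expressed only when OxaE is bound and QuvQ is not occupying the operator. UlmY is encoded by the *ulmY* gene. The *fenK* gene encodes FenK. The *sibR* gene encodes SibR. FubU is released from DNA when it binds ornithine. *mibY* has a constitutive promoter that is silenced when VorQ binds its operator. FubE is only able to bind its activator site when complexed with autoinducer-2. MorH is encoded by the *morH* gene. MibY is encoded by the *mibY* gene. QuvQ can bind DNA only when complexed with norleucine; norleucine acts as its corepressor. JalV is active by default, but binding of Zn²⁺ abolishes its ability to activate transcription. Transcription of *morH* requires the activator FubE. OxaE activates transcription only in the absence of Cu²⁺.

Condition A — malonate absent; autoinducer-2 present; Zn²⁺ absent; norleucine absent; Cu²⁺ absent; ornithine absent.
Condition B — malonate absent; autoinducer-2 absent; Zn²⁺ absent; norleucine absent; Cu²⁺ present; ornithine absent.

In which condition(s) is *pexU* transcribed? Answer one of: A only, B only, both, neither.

Condition A:
Malonate is absent, so VorQ is active.
With repressor VorQ bound, *mibY* is not transcribed.
So MibY is not produced.
Autoinducer-2 is present, so FubE is active.
No repressor is bound and FubE is active, so *morH* is transcribed.
So MorH is produced and active.
Zn²⁺ is absent, so JalV is active.
No repressor is bound and MorH and JalV are active, so *fenK* is transcribed.
So FenK is produced and active.
Norleucine is absent, so QuvQ is inactive.
Cu²⁺ is absent, so OxaE is active.
No repressor is bound and OxaE is active, so *ulmY* is transcribed.
So UlmY is produced and active.
Ornithine is absent, so FubU is active.
With repressor UlmY bound, *sibR* is not transcribed.
So SibR is not produced.
With repressor FenK bound, *pexU* is not transcribed.
→ *pexU* is OFF in A.
Condition B:
Malonate is absent, so VorQ is active.
With repressor VorQ bound, *mibY* is not transcribed.
So MibY is not produced.
Autoinducer-2 is absent, so FubE is inactive.
Required activator FubE is absent, so *morH* is not transcribed.
So MorH is not produced.
Zn²⁺ is absent, so JalV is active.
Required activator MorH is absent, so *fenK* is not transcribed.
So FenK is not produced.
Norleucine is absent, so QuvQ is inactive.
Cu²⁺ is present, so OxaE is inactive.
Required activator OxaE is absent, so *ulmY* is not transcribed.
So UlmY is not produced.
Ornithine is absent, so FubU is active.
With repressor FubU bound, *sibR* is not transcribed.
So SibR is not produced.
Required activator MibY is absent, so *pexU* is not transcribed.
→ *pexU* is OFF in B.

neither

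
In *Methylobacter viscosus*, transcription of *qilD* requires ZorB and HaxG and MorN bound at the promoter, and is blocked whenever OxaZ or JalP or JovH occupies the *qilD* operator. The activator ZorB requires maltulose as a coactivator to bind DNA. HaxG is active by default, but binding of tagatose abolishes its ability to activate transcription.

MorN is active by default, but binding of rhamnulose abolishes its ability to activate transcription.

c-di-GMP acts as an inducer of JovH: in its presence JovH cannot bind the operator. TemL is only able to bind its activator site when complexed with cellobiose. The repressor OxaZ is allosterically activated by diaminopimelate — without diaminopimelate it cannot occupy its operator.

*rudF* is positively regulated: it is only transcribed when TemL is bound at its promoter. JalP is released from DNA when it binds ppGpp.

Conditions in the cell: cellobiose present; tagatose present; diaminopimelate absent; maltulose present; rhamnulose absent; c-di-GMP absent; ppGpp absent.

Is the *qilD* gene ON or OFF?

Maltulose is present, so ZorB is active.
Diaminopimelate is absent, so OxaZ is inactive.
ppGpp is absent, so JalP is active.
Tagatose is present, so HaxG is inactive.
Rhamnulose is absent, so MorN is active.
c-di-GMP is absent, so JovH is active.
With repressor JalP bound, *qilD* is not transcribed.

OFF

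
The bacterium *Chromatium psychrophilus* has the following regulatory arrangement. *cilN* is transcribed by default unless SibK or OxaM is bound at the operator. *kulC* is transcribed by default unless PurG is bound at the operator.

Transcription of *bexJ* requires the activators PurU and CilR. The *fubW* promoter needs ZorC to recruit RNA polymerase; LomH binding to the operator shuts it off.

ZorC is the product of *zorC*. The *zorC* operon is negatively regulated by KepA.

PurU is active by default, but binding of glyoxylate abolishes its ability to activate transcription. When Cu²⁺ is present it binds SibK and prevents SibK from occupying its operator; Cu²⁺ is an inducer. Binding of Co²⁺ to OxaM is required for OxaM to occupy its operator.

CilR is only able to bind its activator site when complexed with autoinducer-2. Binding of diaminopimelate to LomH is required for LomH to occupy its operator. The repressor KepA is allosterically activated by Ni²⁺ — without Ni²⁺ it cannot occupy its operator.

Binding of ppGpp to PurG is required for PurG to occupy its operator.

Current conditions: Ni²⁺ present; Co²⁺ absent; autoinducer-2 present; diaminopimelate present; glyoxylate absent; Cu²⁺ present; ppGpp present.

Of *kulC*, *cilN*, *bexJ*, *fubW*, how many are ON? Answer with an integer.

2

ppGpp is present, so PurG is active.
With repressor PurG bound, *kulC* is not transcribed.
→ *kulC* is OFF.
Cu²⁺ is present, so SibK is inactive.
Co²⁺ is absent, so OxaM is inactive.
With no repressor bound, *cilN* is transcribed.
→ *cilN* is ON.
Glyoxylate is absent, so PurU is active.
Autoinducer-2 is present, so CilR is active.
No repressor is bound and PurU and CilR are active, so *bexJ* is transcribed.
→ *bexJ* is ON.
Diaminopimelate is present, so LomH is active.
Ni²⁺ is present, so KepA is active.
With repressor KepA bound, *zorC* is not transcribed.
So ZorC is not produced.
With repressor LomH bound, *fubW* is not transcribed.
→ *fubW* is OFF.
2 of the 4 genes are transcribed.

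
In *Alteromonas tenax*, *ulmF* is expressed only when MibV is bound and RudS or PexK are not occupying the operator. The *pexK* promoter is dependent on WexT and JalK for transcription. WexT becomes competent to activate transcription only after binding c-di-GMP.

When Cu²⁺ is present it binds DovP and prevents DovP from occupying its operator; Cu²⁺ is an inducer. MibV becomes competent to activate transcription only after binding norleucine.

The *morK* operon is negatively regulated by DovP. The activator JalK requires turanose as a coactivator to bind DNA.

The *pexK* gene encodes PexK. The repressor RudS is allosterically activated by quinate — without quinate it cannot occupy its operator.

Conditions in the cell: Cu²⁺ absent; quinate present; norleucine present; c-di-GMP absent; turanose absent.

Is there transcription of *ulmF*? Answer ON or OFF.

OFF

Quinate is present, so RudS is active.
c-di-GMP is absent, so WexT is inactive.
Turanose is absent, so JalK is inactive.
Required activator WexT is absent, so *pexK* is not transcribed.
So PexK is not produced.
Norleucine is present, so MibV is active.
With repressor RudS bound, *ulmF* is not transcribed.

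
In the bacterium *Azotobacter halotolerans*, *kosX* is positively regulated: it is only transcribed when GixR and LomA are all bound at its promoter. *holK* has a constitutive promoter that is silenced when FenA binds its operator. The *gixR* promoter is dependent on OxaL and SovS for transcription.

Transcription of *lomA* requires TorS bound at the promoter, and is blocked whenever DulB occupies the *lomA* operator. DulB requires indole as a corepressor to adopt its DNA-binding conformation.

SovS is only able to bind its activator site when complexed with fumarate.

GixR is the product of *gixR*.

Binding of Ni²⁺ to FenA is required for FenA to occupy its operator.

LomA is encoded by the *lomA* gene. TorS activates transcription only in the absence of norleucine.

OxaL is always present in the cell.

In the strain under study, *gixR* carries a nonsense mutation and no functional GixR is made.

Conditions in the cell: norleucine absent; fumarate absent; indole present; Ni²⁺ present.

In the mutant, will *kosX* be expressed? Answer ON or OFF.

OFF

GixR is non-functional in this strain, so it has no effect.
Indole is present, so DulB is active.
Norleucine is absent, so TorS is active.
With repressor DulB bound, *lomA* is not transcribed.
So LomA is not produced.
Required activator GixR is absent, so *kosX* is not transcribed.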